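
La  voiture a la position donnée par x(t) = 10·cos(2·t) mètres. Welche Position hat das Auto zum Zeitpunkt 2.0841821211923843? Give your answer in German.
Wir haben die Position x(t) = 10·cos(2·t). Durch Einsetzen von t = 2.0841821211923843: x(2.0841821211923843) = -5.17583870941765.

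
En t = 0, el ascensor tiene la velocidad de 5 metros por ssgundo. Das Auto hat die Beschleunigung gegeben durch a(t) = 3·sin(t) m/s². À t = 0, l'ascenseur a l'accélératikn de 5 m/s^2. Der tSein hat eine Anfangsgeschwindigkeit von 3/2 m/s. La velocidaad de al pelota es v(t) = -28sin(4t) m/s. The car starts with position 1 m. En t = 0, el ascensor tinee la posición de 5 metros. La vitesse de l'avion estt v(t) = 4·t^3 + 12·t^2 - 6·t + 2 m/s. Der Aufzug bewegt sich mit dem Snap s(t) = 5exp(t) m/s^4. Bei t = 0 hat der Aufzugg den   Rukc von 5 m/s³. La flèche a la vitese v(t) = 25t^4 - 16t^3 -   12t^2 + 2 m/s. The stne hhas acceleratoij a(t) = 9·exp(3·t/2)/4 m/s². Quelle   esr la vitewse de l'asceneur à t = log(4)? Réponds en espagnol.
Para resolver esto, necesitamos tomar 3 integrales de nuestra ecuación del snap s(t) = 5·exp(t). La antiderivada del snap, con j(0) = 5, da la sacudida: j(t) = 5·exp(t). La integral de la sacudida es la aceleración. Usando a(0) = 5, obtenemos a(t) = 5·exp(t). La integral de la aceleración es la velocidad. Usando v(0) = 5, obtenemos v(t) = 5·exp(t). De la ecuación de la velocidad v(t) = 5·exp(t), sustituimos t = log(4) para obtener v = 20.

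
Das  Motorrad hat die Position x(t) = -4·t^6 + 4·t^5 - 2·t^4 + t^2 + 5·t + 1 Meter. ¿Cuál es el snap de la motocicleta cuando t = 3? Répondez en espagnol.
Partiendo de la posición x(t) = -4·t^6 + 4·t^5 - 2·t^4 + t^2 + 5·t + 1, tomamos 4 derivadas. Tomando d/dt de x(t), encontramos v(t) = -24·t^5 + 20·t^4 - 8·t^3 + 2·t + 5. Tomando d/dt de v(t), encontramos a(t) = -120·t^4 + 80·t^3 - 24·t^2 + 2. Derivando la aceleración, obtenemos la sacudida: j(t) = -480·t^3 + 240·t^2 - 48·t. La derivada de la sacudida da el snap: s(t) = -1440·t^2 + 480·t - 48. Usando s(t) = -1440·t^2 + 480·t - 48 y sustituyendo t = 3, encontramos s = -11568.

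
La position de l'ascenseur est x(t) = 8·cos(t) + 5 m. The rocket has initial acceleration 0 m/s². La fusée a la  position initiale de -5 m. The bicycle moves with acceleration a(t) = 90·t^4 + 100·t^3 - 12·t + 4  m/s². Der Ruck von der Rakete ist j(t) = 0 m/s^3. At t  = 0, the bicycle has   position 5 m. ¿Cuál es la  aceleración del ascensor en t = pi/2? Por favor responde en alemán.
Wir müssen unsere Gleichung für die Position x(t) = 8·cos(t) + 5 2-mal ableiten. Mit d/dt von x(t) finden wir v(t) = -8·sin(t). Mit d/dt von v(t) finden wir a(t) = -8·cos(t). Aus der Gleichung für die Beschleunigung a(t) = -8·cos(t), setzen wir t = pi/2 ein und erhalten a = 0.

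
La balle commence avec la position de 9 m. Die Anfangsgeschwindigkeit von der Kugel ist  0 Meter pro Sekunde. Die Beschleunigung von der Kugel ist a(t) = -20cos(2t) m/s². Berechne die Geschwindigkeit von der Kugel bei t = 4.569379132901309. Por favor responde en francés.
Pour résoudre ceci, nous devons prendre 1 primitive de notre équation de l'accélération a(t) = -20·cos(2·t). En intégrant l'accélération et en utilisant la condition initiale v(0) = 0, nous obtenons v(t) = -10·sin(2·t). Nous avons la vitesse v(t) = -10·sin(2·t). En substituant t = 4.569379132901309: v(4.569379132901309) = -2.82135867112093.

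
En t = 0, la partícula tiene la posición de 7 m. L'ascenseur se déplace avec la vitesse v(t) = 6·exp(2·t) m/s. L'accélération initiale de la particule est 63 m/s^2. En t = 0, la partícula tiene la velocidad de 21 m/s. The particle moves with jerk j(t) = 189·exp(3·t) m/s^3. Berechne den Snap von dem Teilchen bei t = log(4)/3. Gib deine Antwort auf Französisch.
Pour résoudre ceci, nous devons prendre 1 dérivée de notre équation du jerk j(t) = 189·exp(3·t). En dérivant le jerk, nous obtenons le snap: s(t) = 567·exp(3·t). En utilisant s(t) = 567·exp(3·t) et en substituant t = log(4)/3, nous trouvons s = 2268.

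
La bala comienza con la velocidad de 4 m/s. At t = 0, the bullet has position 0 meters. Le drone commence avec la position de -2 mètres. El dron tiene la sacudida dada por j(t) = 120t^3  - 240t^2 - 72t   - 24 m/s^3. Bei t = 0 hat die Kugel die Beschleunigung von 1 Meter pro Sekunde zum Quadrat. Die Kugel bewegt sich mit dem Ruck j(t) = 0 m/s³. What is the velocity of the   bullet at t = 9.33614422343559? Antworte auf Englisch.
To solve this, we need to take 2 integrals of our jerk equation j(t) = 0. Finding the antiderivative of j(t) and using a(0) = 1: a(t) = 1. The integral of acceleration is velocity. Using v(0) = 4, we get v(t) = t + 4. Using v(t) = t + 4 and substituting t = 9.33614422343559, we find v = 13.3361442234356.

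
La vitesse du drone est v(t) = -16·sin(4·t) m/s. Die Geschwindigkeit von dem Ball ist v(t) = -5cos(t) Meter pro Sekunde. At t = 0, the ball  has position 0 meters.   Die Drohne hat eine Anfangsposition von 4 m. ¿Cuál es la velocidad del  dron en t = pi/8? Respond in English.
We have velocity v(t) = -16·sin(4·t). Substituting t = pi/8: v(pi/8) = -16.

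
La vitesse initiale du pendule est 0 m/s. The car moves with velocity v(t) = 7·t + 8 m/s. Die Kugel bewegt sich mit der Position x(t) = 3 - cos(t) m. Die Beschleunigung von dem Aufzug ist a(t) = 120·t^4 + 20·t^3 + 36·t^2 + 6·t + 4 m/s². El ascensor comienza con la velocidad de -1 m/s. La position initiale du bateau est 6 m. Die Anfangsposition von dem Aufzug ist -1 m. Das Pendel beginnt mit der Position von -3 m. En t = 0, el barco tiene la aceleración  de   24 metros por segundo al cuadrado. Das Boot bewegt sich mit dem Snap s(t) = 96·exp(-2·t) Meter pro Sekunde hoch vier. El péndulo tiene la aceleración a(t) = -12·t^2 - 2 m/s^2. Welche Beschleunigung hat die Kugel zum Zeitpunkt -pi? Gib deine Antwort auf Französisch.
En partant de la position x(t) = 3 - cos(t), nous prenons 2 dérivées. En dérivant la position, nous obtenons la vitesse: v(t) = sin(t). La dérivée de la vitesse donne l'accélération: a(t) = cos(t). En utilisant a(t) = cos(t) et en substituant t = -pi, nous trouvons a = -1.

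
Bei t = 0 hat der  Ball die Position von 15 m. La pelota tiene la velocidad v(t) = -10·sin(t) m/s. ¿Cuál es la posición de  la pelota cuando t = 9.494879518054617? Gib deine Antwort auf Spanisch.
Necesitamos integrar nuestra ecuación de la velocidad v(t) = -10·sin(t) 1 vez. Integrando la velocidad y usando la condición inicial x(0) = 15, obtenemos x(t) = 10·cos(t) + 5. De la ecuación de la posición x(t) = 10·cos(t) + 5, sustituimos t = 9.494879518054617 para obtener x = -4.97543891903283.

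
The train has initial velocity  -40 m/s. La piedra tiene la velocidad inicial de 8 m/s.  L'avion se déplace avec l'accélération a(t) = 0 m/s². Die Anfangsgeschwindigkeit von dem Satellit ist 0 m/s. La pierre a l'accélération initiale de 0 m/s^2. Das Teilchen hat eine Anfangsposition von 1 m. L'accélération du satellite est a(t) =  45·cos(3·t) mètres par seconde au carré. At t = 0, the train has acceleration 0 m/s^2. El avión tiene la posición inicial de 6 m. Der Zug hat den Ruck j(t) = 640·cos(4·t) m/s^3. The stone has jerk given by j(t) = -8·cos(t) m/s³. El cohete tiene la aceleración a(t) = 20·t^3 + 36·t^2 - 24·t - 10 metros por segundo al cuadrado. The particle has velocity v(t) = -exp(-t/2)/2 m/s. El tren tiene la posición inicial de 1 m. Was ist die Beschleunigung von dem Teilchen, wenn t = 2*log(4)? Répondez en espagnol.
Debemos derivar nuestra ecuación de la velocidad v(t) = -exp(-t/2)/2 1 vez. Tomando d/dt de v(t), encontramos a(t) = exp(-t/2)/4. Tenemos la aceleración a(t) = exp(-t/2)/4. Sustituyendo t = 2*log(4): a(2*log(4)) = 1/16.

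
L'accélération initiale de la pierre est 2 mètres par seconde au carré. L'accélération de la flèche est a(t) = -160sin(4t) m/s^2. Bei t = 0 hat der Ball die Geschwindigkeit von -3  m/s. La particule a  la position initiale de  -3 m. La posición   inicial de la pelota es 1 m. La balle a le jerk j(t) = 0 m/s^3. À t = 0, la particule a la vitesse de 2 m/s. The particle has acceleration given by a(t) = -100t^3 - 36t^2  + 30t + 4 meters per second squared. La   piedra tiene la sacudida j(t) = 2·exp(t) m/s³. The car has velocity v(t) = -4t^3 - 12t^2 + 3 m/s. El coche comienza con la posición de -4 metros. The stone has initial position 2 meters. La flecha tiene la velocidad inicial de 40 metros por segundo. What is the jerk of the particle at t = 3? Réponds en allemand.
Wir müssen unsere Gleichung für die Beschleunigung a(t) = -100·t^3 - 36·t^2 + 30·t + 4 1-mal ableiten. Die Ableitung von der Beschleunigung ergibt den Ruck: j(t) = -300·t^2 - 72·t + 30. Mit j(t) = -300·t^2 - 72·t + 30 und Einsetzen von t = 3, finden wir j = -2886.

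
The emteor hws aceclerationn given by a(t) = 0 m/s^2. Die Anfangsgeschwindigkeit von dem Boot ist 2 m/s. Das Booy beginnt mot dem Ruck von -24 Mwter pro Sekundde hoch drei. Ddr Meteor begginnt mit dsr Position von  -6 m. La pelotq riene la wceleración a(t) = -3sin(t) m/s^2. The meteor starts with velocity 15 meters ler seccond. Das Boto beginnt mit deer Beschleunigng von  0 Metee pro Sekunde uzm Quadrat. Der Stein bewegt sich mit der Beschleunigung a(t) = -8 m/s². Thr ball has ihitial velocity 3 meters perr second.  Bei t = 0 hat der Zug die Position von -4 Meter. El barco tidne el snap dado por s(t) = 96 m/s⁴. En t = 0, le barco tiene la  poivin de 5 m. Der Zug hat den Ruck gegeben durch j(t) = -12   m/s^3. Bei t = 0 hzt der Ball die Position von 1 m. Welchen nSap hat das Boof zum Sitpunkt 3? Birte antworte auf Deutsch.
Aus der Gleichung für den Snap s(t) = 96, setzen wir t = 3 ein und erhalten s = 96.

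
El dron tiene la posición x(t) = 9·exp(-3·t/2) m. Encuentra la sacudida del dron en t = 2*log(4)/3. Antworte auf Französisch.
Nous devons dériver notre équation de la position x(t) = 9·exp(-3·t/2) 3 fois. En dérivant la position, nous obtenons la vitesse: v(t) = -27·exp(-3·t/2)/2. La dérivée de la vitesse donne l'accélération: a(t) = 81·exp(-3·t/2)/4. En dérivant l'accélération, nous obtenons le jerk: j(t) = -243·exp(-3·t/2)/8. De l'équation du jerk j(t) = -243·exp(-3·t/2)/8, nous substituons t = 2*log(4)/3 pour obtenir j = -243/32.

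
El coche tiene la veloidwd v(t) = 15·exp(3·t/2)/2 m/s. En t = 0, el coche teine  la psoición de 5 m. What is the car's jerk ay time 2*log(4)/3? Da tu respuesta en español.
Debemos derivar nuestra ecuación de la velocidad v(t) = 15·exp(3·t/2)/2 2 veces. Derivando la velocidad, obtenemos la aceleración: a(t) = 45·exp(3·t/2)/4. La derivada de la aceleración da la sacudida: j(t) = 135·exp(3·t/2)/8. De la ecuación de la sacudida j(t) = 135·exp(3·t/2)/8, sustituimos t = 2*log(4)/3 para obtener j = 135/2.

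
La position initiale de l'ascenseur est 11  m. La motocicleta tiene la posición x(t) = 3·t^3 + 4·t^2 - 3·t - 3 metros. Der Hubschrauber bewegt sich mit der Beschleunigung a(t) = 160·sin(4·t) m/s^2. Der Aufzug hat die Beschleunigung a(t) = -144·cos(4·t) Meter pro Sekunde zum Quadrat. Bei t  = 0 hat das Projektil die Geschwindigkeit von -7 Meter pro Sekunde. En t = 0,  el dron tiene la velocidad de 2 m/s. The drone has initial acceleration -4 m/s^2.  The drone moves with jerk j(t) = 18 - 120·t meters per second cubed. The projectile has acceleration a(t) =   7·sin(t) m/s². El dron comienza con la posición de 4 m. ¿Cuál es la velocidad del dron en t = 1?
Partiendo de la sacudida j(t) = 18 - 120·t, tomamos 2 integrales. Integrando la sacudida y usando la condición inicial a(0) = -4, obtenemos a(t) = -60·t^2 + 18·t - 4. Tomando ∫a(t)dt y aplicando v(0) = 2, encontramos v(t) = -20·t^3 + 9·t^2 - 4·t + 2. De la ecuación de la velocidad v(t) = -20·t^3 + 9·t^2 - 4·t + 2, sustituimos t = 1 para obtener v = -13.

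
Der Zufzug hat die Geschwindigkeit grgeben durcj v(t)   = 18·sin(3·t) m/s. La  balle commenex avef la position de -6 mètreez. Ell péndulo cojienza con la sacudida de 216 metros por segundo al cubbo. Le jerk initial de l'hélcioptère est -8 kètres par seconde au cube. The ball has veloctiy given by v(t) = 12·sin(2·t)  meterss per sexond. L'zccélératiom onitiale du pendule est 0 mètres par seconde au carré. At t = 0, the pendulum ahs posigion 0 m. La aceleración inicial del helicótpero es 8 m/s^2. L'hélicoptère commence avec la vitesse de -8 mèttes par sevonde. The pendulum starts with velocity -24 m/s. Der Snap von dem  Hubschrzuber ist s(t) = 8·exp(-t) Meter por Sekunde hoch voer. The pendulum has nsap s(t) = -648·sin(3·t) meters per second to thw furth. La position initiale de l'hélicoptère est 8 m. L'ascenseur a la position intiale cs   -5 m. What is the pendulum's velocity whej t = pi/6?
We must find the antiderivative of our snap equation s(t) = -648·sin(3·t) 3 times. The integral of snap, with j(0) = 216, gives jerk: j(t) = 216·cos(3·t). The integral of jerk, with a(0) = 0, gives acceleration: a(t) = 72·sin(3·t). The antiderivative of acceleration, with v(0) = -24, gives velocity: v(t) = -24·cos(3·t). From the given velocity equation v(t) = -24·cos(3·t), we substitute t = pi/6 to get v = 0.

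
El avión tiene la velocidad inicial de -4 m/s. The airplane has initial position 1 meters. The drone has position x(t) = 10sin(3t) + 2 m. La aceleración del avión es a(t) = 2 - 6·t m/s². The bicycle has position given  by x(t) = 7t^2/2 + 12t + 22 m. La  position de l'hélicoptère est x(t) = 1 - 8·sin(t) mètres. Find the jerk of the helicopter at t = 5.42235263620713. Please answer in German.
Wir müssen unsere Gleichung für die Position x(t) = 1 - 8·sin(t) 3-mal ableiten. Die Ableitung von der Position ergibt die Geschwindigkeit: v(t) = -8·cos(t). Mit d/dt von v(t) finden wir a(t) = 8·sin(t). Durch Ableiten von der Beschleunigung erhalten wir den Ruck: j(t) = 8·cos(t). Wir haben den Ruck j(t) = 8·cos(t). Durch Einsetzen von t = 5.42235263620713: j(5.42235263620713) = 5.21444966841891.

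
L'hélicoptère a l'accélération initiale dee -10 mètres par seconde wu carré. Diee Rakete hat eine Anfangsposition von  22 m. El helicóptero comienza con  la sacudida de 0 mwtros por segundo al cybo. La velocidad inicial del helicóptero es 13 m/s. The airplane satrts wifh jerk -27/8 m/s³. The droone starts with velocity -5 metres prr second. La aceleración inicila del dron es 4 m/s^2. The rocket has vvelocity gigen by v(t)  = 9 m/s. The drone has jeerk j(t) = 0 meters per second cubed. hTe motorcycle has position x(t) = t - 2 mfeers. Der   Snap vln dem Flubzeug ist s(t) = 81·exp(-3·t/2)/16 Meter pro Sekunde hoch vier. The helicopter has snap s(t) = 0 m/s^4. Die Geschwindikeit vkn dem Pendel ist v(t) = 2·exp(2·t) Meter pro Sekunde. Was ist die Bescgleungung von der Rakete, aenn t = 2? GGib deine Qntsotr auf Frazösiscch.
Pour résoudre ceci, nous devons prendre 1 dérivée de notre équation de la vitesse v(t) = 9. En dérivant la vitesse, nous obtenons l'accélération: a(t) = 0. Nous avons l'accélération a(t) = 0. En substituant t = 2: a(2) = 0.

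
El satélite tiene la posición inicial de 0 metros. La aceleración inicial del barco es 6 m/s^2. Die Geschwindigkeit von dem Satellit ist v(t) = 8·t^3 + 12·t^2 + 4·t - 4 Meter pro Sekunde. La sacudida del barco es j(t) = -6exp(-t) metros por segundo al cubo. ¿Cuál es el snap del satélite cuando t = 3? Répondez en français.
Pour résoudre ceci, nous devons prendre 3 dérivées de notre équation de la vitesse v(t) = 8·t^3 + 12·t^2 + 4·t - 4. La dérivée de la vitesse donne l'accélération: a(t) = 24·t^2 + 24·t + 4. En dérivant l'accélération, nous obtenons le jerk: j(t) = 48·t + 24. La dérivée du jerk donne le snap: s(t) = 48. De l'équation du snap s(t) = 48, nous substituons t = 3 pour obtenir s = 48.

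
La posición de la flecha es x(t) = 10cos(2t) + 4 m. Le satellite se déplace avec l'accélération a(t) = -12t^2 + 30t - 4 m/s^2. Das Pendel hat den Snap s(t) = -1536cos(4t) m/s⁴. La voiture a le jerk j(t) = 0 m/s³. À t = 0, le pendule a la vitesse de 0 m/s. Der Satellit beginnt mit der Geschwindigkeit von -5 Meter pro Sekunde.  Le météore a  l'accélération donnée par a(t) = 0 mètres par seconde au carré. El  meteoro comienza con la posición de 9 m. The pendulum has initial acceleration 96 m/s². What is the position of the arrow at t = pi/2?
From the given position equation x(t) = 10·cos(2·t) + 4, we substitute t = pi/2 to get x = -6.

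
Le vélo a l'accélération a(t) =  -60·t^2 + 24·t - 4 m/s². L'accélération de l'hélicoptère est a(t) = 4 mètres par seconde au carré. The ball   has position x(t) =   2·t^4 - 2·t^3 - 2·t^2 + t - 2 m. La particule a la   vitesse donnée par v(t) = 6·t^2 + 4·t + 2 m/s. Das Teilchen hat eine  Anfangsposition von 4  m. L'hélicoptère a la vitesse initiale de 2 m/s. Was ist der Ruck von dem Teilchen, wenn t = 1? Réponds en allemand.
Um dies zu lösen, müssen wir 2 Ableitungen unserer Gleichung für die Geschwindigkeit v(t) = 6·t^2 + 4·t + 2 nehmen. Durch Ableiten von der Geschwindigkeit erhalten wir die Beschleunigung: a(t) = 12·t + 4. Durch Ableiten von der Beschleunigung erhalten wir den Ruck: j(t) = 12. Aus der Gleichung für den Ruck j(t) = 12, setzen wir t = 1 ein und erhalten j = 12.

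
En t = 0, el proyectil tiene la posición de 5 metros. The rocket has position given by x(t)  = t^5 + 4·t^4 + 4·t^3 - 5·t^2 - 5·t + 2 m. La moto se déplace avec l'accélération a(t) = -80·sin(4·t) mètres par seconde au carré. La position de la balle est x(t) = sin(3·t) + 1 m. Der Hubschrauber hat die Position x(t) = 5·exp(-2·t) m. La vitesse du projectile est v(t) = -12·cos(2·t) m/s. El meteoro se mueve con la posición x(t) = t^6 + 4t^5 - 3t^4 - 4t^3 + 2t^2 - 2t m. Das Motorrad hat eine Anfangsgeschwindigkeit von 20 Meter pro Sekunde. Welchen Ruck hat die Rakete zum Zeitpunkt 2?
Wir müssen unsere Gleichung für die Position x(t) = t^5 + 4·t^4 + 4·t^3 - 5·t^2 - 5·t + 2 3-mal ableiten. Die Ableitung von der Position ergibt die Geschwindigkeit: v(t) = 5·t^4 + 16·t^3 + 12·t^2 - 10·t - 5. Mit d/dt von v(t) finden wir a(t) = 20·t^3 + 48·t^2 + 24·t - 10. Mit d/dt von a(t) finden wir j(t) = 60·t^2 + 96·t + 24. Wir haben den Ruck j(t) = 60·t^2 + 96·t + 24. Durch Einsetzen von t = 2: j(2) = 456.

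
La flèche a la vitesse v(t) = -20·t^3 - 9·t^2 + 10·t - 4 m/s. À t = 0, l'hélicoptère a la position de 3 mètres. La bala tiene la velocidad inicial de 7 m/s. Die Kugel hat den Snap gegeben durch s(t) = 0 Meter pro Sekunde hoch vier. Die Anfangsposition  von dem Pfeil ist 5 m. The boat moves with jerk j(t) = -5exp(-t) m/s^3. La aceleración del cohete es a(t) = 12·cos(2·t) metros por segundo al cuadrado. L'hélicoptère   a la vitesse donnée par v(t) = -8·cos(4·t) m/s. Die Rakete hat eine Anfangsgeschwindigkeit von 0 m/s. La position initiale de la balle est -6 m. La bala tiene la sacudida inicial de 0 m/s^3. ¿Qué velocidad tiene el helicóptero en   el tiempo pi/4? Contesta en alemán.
Mit v(t) = -8·cos(4·t) und Einsetzen von t = pi/4, finden wir v = 8.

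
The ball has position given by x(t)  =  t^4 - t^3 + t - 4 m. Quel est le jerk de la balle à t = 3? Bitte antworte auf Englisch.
To solve this, we need to take 3 derivatives of our position equation x(t) = t^4 - t^3 + t - 4. Taking d/dt of x(t), we find v(t) = 4·t^3 - 3·t^2 + 1. Taking d/dt of v(t), we find a(t) = 12·t^2 - 6·t. Differentiating acceleration, we get jerk: j(t) = 24·t - 6. Using j(t) = 24·t - 6 and substituting t = 3, we find j = 66.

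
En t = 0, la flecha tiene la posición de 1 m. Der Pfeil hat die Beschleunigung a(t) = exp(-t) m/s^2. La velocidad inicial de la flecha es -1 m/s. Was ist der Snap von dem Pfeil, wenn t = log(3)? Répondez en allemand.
Wir müssen unsere Gleichung für die Beschleunigung a(t) = exp(-t) 2-mal ableiten. Durch Ableiten von der Beschleunigung erhalten wir den Ruck: j(t) = -exp(-t). Die Ableitung von dem Ruck ergibt den Snap: s(t) = exp(-t). Aus der Gleichung für den Snap s(t) = exp(-t), setzen wir t = log(3) ein und erhalten s = 1/3.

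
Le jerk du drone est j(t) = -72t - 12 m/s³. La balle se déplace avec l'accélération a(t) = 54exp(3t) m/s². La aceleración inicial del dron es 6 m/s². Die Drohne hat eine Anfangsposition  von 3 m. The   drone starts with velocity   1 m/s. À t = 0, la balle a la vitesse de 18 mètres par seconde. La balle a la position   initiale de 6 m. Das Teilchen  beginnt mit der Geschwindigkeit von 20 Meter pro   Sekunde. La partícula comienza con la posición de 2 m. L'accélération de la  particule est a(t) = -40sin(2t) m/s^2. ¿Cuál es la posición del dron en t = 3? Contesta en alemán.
Ausgehend von dem Ruck j(t) = -72·t - 12, nehmen wir 3 Stammfunktionen. Die Stammfunktion von dem Ruck, mit a(0) = 6, ergibt die Beschleunigung: a(t) = -36·t^2 - 12·t + 6. Durch Integration von der Beschleunigung und Verwendung der Anfangsbedingung v(0) = 1, erhalten wir v(t) = -12·t^3 - 6·t^2 + 6·t + 1. Mit ∫v(t)dt und Anwendung von x(0) = 3, finden wir x(t) = -3·t^4 - 2·t^3 + 3·t^2 + t + 3. Aus der Gleichung für die Position x(t) = -3·t^4 - 2·t^3 + 3·t^2 + t + 3, setzen wir t = 3 ein und erhalten x = -264.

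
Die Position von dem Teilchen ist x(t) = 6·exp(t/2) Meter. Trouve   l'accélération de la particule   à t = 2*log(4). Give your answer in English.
To solve this, we need to take 2 derivatives of our position equation x(t) = 6·exp(t/2). Differentiating position, we get velocity: v(t) = 3·exp(t/2). Taking d/dt of v(t), we find a(t) = 3·exp(t/2)/2. From the given acceleration equation a(t) = 3·exp(t/2)/2, we substitute t = 2*log(4) to get a = 6.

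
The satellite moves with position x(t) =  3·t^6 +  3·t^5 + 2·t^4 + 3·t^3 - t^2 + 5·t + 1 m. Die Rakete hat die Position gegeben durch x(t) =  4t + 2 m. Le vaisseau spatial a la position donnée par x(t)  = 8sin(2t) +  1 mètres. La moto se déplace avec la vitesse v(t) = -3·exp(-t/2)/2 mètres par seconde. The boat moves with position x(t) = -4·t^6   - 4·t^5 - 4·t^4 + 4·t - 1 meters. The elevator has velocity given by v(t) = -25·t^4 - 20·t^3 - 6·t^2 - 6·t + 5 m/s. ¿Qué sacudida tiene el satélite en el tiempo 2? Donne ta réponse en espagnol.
Para resolver esto, necesitamos tomar 3 derivadas de nuestra ecuación de la posición x(t) = 3·t^6 + 3·t^5 + 2·t^4 + 3·t^3 - t^2 + 5·t + 1. Tomando d/dt de x(t), encontramos v(t) = 18·t^5 + 15·t^4 + 8·t^3 + 9·t^2 - 2·t + 5. La derivada de la velocidad da la aceleración: a(t) = 90·t^4 + 60·t^3 + 24·t^2 + 18·t - 2. Derivando la aceleración, obtenemos la sacudida: j(t) = 360·t^3 + 180·t^2 + 48·t + 18. Usando j(t) = 360·t^3 + 180·t^2 + 48·t + 18 y sustituyendo t = 2, encontramos j = 3714.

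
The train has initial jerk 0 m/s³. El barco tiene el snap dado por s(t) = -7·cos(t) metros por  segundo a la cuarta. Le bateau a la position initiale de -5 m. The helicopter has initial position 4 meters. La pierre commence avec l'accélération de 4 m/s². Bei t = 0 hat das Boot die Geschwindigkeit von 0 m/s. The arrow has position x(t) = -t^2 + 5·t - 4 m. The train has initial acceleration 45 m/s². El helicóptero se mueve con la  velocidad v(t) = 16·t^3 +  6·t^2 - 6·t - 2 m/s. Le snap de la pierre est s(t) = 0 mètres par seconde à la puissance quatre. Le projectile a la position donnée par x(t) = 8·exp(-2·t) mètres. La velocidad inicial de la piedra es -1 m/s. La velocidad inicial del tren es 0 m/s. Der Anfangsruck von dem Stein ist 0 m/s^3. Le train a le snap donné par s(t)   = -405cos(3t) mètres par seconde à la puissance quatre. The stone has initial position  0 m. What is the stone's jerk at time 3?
To find the answer, we compute 1 integral of s(t) = 0. Finding the integral of s(t) and using j(0) = 0: j(t) = 0. From the given jerk equation j(t) = 0, we substitute t = 3 to get j = 0.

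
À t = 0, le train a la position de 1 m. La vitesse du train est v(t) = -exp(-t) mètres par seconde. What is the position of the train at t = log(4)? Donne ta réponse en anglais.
We need to integrate our velocity equation v(t) = -exp(-t) 1 time. Integrating velocity and using the initial condition x(0) = 1, we get x(t) = exp(-t). Using x(t) = exp(-t) and substituting t = log(4), we find x = 1/4.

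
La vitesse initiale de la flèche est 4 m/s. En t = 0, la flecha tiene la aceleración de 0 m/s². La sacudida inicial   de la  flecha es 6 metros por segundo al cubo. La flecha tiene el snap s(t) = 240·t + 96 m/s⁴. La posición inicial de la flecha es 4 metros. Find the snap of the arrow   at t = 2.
From the given snap equation s(t) = 240·t + 96, we substitute t = 2 to get s = 576.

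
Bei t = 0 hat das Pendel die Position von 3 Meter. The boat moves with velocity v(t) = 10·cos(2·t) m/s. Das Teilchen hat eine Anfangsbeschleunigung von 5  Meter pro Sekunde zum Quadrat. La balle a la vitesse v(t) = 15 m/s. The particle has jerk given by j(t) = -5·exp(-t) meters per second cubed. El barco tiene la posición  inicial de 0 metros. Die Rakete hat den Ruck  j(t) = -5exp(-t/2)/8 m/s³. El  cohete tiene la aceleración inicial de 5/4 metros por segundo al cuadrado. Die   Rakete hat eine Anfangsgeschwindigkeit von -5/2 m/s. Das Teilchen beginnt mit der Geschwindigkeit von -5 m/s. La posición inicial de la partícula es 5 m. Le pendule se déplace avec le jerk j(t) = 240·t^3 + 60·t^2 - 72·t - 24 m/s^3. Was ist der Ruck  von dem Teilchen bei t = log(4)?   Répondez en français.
Nous avons le jerk j(t) = -5·exp(-t). En substituant t = log(4): j(log(4)) = -5/4.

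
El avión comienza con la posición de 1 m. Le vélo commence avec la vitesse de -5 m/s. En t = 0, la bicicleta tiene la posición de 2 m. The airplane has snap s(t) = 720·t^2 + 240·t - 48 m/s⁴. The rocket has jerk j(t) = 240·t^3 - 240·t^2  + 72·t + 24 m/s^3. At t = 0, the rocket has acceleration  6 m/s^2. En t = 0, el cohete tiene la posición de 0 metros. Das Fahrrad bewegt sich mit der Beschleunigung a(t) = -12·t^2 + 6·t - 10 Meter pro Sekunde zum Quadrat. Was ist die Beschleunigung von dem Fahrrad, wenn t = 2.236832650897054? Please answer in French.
Nous avons l'accélération a(t) = -12·t^2 + 6·t - 10. En substituant t = 2.236832650897054: a(2.236832650897054) = -56.6200477920474.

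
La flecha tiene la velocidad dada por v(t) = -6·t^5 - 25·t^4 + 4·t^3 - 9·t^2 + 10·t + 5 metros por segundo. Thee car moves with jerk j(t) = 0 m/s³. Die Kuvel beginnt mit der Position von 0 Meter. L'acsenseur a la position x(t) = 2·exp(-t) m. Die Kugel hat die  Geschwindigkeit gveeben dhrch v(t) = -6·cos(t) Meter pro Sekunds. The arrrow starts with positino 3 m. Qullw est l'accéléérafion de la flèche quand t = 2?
Pour résoudre ceci, nous devons prendre 1 dérivée de notre équation de la vitesse v(t) = -6·t^5 - 25·t^4 + 4·t^3 - 9·t^2 + 10·t + 5. La dérivée de la vitesse donne l'accélération: a(t) = -30·t^4 - 100·t^3 + 12·t^2 - 18·t + 10. En utilisant a(t) = -30·t^4 - 100·t^3 + 12·t^2 - 18·t + 10 et en substituant t = 2, nous trouvons a = -1258.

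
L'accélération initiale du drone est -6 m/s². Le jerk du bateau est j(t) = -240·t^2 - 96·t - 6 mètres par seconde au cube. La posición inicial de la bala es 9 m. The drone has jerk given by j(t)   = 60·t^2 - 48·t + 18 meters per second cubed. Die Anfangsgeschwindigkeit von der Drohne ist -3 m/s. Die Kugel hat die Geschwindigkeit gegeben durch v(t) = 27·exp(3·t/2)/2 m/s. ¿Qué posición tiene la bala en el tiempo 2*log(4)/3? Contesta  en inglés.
Starting from velocity v(t) = 27·exp(3·t/2)/2, we take 1 integral. The antiderivative of velocity is position. Using x(0) = 9, we get x(t) = 9·exp(3·t/2). We have position x(t) = 9·exp(3·t/2). Substituting t = 2*log(4)/3: x(2*log(4)/3) = 36.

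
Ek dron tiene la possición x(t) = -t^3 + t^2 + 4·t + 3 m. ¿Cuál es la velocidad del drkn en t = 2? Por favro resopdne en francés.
En partant de la position x(t) = -t^3 + t^2 + 4·t + 3, nous prenons 1 dérivée. La dérivée de la position donne la vitesse: v(t) = -3·t^2 + 2·t + 4. Nous avons la vitesse v(t) = -3·t^2 + 2·t + 4. En substituant t = 2: v(2) = -4.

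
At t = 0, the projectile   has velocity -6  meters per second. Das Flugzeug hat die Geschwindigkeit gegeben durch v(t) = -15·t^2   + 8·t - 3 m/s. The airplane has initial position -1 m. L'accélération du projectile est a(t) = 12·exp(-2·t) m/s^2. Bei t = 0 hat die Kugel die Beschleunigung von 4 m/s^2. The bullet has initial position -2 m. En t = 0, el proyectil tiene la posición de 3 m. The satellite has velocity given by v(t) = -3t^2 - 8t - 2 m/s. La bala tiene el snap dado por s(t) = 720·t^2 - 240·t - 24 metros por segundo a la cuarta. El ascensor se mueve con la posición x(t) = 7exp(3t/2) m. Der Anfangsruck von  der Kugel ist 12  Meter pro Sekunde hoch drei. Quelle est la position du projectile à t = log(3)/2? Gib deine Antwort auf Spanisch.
Para resolver esto, necesitamos tomar 2 antiderivadas de nuestra ecuación de la aceleración a(t) = 12·exp(-2·t). La antiderivada de la aceleración, con v(0) = -6, da la velocidad: v(t) = -6·exp(-2·t). Integrando la velocidad y usando la condición inicial x(0) = 3, obtenemos x(t) = 3·exp(-2·t). Usando x(t) = 3·exp(-2·t) y sustituyendo t = log(3)/2, encontramos x = 1.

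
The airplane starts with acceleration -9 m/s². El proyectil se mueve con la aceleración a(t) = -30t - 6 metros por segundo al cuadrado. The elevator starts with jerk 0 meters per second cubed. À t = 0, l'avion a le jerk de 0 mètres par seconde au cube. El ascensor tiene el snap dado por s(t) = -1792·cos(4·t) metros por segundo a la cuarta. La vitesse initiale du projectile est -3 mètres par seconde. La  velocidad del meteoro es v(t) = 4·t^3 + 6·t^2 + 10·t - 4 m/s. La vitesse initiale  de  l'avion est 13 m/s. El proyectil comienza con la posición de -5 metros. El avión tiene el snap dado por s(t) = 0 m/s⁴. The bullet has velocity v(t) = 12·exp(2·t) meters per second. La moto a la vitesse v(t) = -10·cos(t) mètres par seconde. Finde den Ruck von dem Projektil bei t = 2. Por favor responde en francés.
En partant de l'accélération a(t) = -30·t - 6, nous prenons 1 dérivée. La dérivée de l'accélération donne le jerk: j(t) = -30. De l'équation du jerk j(t) = -30, nous substituons t = 2 pour obtenir j = -30.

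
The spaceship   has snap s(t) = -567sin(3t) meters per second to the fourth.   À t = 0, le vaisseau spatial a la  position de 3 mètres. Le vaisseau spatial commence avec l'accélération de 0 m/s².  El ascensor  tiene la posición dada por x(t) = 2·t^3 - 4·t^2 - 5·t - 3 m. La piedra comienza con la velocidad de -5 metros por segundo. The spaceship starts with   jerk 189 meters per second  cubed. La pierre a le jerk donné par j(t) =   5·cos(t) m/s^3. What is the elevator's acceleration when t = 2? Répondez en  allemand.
Wir müssen unsere Gleichung für die Position x(t) = 2·t^3 - 4·t^2 - 5·t - 3 2-mal ableiten. Mit d/dt von x(t) finden wir v(t) = 6·t^2 - 8·t - 5. Die Ableitung von der Geschwindigkeit ergibt die Beschleunigung: a(t) = 12·t - 8. Wir haben die Beschleunigung a(t) = 12·t - 8. Durch Einsetzen von t = 2: a(2) = 16.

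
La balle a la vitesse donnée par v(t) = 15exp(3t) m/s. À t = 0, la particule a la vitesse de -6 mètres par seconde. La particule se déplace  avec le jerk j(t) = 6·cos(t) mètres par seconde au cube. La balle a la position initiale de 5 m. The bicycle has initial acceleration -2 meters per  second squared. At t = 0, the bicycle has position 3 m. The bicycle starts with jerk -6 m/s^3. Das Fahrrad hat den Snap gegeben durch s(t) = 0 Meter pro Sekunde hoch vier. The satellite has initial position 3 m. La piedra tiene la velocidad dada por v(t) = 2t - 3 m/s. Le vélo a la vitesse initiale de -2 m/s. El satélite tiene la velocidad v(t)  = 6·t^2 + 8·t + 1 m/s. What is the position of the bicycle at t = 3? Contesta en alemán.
Um dies zu lösen, müssen wir 4 Integrale unserer Gleichung für den Snap s(t) = 0 finden. Durch Integration von dem Snap und Verwendung der Anfangsbedingung j(0) = -6, erhalten wir j(t) = -6. Das Integral von dem Ruck ist die Beschleunigung. Mit a(0) = -2 erhalten wir a(t) = -6·t - 2. Mit ∫a(t)dt und Anwendung von v(0) = -2, finden wir v(t) = -3·t^2 - 2·t - 2. Die Stammfunktion von der Geschwindigkeit, mit x(0) = 3, ergibt die Position: x(t) = -t^3 - t^2 - 2·t + 3. Mit x(t) = -t^3 - t^2 - 2·t + 3 und Einsetzen von t = 3, finden wir x = -39.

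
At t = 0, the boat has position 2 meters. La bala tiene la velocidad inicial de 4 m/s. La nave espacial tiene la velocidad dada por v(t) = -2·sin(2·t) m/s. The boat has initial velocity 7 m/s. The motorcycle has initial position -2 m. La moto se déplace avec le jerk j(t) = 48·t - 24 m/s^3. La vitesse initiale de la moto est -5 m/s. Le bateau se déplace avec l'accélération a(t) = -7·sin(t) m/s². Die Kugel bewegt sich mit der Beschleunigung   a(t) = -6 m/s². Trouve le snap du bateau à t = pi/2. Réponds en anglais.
Starting from acceleration a(t) = -7·sin(t), we take 2 derivatives. The derivative of acceleration gives jerk: j(t) = -7·cos(t). The derivative of jerk gives snap: s(t) = 7·sin(t). Using s(t) = 7·sin(t) and substituting t = pi/2, we find s = 7.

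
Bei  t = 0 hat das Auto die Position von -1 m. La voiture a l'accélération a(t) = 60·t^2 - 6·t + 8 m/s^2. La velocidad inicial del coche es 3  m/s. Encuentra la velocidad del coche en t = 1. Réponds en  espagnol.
Partiendo de la aceleración a(t) = 60·t^2 - 6·t + 8, tomamos 1 integral. Tomando ∫a(t)dt y aplicando v(0) = 3, encontramos v(t) = 20·t^3 - 3·t^2 + 8·t + 3. Tenemos la velocidad v(t) = 20·t^3 - 3·t^2 + 8·t + 3. Sustituyendo t = 1: v(1) = 28.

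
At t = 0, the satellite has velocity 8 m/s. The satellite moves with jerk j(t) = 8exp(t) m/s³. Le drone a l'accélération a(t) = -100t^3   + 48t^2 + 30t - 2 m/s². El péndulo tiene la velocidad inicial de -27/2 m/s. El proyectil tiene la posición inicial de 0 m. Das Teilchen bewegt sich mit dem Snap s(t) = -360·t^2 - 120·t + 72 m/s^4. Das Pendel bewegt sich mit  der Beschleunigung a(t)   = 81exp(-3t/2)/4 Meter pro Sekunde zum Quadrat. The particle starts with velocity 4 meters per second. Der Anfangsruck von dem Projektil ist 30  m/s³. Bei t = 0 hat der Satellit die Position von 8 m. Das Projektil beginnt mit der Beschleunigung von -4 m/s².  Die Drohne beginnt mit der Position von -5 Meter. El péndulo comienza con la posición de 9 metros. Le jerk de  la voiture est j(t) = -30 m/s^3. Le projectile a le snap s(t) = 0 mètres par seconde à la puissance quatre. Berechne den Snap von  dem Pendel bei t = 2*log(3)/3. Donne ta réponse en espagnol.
Para resolver esto, necesitamos tomar 2 derivadas de nuestra ecuación de la aceleración a(t) = 81·exp(-3·t/2)/4. La derivada de la aceleración da la sacudida: j(t) = -243·exp(-3·t/2)/8. La derivada de la sacudida da el snap: s(t) = 729·exp(-3·t/2)/16. Usando s(t) = 729·exp(-3·t/2)/16 y sustituyendo t = 2*log(3)/3, encontramos s = 243/16.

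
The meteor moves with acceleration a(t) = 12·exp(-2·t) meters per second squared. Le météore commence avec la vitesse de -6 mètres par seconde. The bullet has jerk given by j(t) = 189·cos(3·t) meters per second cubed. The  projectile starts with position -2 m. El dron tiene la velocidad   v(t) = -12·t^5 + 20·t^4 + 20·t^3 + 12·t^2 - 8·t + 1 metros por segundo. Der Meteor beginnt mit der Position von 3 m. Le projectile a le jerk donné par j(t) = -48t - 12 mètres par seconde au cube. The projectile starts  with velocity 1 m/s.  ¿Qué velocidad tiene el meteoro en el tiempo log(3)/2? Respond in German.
Ausgehend von der Beschleunigung a(t) = 12·exp(-2·t), nehmen wir 1 Stammfunktion. Die Stammfunktion von der Beschleunigung, mit v(0) = -6, ergibt die Geschwindigkeit: v(t) = -6·exp(-2·t). Aus der Gleichung für die Geschwindigkeit v(t) = -6·exp(-2·t), setzen wir t = log(3)/2 ein und erhalten v = -2.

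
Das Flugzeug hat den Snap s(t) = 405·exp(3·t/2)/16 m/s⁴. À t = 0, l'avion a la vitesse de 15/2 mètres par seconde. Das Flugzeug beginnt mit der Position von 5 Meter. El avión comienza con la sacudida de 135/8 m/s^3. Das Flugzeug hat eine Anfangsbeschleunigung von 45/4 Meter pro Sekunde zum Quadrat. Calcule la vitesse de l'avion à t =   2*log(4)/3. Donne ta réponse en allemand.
Ausgehend von dem Snap s(t) = 405·exp(3·t/2)/16, nehmen wir 3 Stammfunktionen. Die Stammfunktion von dem Snap ist der Ruck. Mit j(0) = 135/8 erhalten wir j(t) = 135·exp(3·t/2)/8. Mit ∫j(t)dt und Anwendung von a(0) = 45/4, finden wir a(t) = 45·exp(3·t/2)/4. Die Stammfunktion von der Beschleunigung ist die Geschwindigkeit. Mit v(0) = 15/2 erhalten wir v(t) = 15·exp(3·t/2)/2. Mit v(t) = 15·exp(3·t/2)/2 und Einsetzen von t = 2*log(4)/3, finden wir v = 30.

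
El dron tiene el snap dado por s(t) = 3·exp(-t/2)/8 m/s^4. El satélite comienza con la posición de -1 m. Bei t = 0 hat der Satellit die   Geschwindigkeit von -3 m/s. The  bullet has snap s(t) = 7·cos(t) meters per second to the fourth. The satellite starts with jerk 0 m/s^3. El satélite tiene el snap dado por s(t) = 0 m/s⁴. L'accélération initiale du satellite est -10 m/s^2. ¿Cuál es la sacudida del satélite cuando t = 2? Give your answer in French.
Nous devons intégrer notre équation du snap s(t) = 0 1 fois. En prenant ∫s(t)dt et en appliquant j(0) = 0, nous trouvons j(t) = 0. Nous avons le jerk j(t) = 0. En substituant t = 2: j(2) = 0.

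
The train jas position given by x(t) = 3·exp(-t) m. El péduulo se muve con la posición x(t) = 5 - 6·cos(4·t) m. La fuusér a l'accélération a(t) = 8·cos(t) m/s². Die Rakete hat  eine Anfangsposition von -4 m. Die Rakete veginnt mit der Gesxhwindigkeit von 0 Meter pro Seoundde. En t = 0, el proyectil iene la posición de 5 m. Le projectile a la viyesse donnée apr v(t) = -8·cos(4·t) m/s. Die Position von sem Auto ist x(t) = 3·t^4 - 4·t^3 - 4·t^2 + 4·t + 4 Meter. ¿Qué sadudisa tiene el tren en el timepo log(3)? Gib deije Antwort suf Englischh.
We must differentiate our position equation x(t) = 3·exp(-t) 3 times. Taking d/dt of x(t), we find v(t) = -3·exp(-t). The derivative of velocity gives acceleration: a(t) = 3·exp(-t). The derivative of acceleration gives jerk: j(t) = -3·exp(-t). Using j(t) = -3·exp(-t) and substituting t = log(3), we find j = -1.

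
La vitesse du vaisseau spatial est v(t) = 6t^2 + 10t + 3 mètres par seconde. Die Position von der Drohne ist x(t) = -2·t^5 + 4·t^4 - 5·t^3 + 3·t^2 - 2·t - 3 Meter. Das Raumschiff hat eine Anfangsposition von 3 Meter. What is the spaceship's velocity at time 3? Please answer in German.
Mit v(t) = 6·t^2 + 10·t + 3 und Einsetzen von t = 3, finden wir v = 87.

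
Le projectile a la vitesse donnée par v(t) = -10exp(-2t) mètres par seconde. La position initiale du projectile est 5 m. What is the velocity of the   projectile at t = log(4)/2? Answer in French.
Nous avons la vitesse v(t) = -10·exp(-2·t). En substituant t = log(4)/2: v(log(4)/2) = -5/2.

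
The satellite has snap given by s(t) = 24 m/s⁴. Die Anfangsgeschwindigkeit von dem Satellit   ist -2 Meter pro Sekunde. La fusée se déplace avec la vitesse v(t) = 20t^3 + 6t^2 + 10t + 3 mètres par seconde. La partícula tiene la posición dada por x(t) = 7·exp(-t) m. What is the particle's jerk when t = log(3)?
We must differentiate our position equation x(t) = 7·exp(-t) 3 times. Differentiating position, we get velocity: v(t) = -7·exp(-t). Differentiating velocity, we get acceleration: a(t) = 7·exp(-t). Taking d/dt of a(t), we find j(t) = -7·exp(-t). We have jerk j(t) = -7·exp(-t). Substituting t = log(3): j(log(3)) = -7/3.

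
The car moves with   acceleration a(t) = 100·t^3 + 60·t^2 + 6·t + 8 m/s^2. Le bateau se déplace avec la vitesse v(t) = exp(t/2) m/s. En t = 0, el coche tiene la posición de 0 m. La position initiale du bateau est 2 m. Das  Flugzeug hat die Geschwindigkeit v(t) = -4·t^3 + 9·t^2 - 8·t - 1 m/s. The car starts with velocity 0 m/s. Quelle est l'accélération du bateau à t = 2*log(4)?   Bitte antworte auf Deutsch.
Wir müssen unsere Gleichung für die Geschwindigkeit v(t) = exp(t/2) 1-mal ableiten. Die Ableitung von der Geschwindigkeit ergibt die Beschleunigung: a(t) = exp(t/2)/2. Aus der Gleichung für die Beschleunigung a(t) = exp(t/2)/2, setzen wir t = 2*log(4) ein und erhalten a = 2.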